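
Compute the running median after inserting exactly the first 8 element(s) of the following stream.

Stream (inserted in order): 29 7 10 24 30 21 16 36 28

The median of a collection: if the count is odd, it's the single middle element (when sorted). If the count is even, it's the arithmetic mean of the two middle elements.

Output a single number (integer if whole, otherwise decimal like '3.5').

Step 1: insert 29 -> lo=[29] (size 1, max 29) hi=[] (size 0) -> median=29
Step 2: insert 7 -> lo=[7] (size 1, max 7) hi=[29] (size 1, min 29) -> median=18
Step 3: insert 10 -> lo=[7, 10] (size 2, max 10) hi=[29] (size 1, min 29) -> median=10
Step 4: insert 24 -> lo=[7, 10] (size 2, max 10) hi=[24, 29] (size 2, min 24) -> median=17
Step 5: insert 30 -> lo=[7, 10, 24] (size 3, max 24) hi=[29, 30] (size 2, min 29) -> median=24
Step 6: insert 21 -> lo=[7, 10, 21] (size 3, max 21) hi=[24, 29, 30] (size 3, min 24) -> median=22.5
Step 7: insert 16 -> lo=[7, 10, 16, 21] (size 4, max 21) hi=[24, 29, 30] (size 3, min 24) -> median=21
Step 8: insert 36 -> lo=[7, 10, 16, 21] (size 4, max 21) hi=[24, 29, 30, 36] (size 4, min 24) -> median=22.5

Answer: 22.5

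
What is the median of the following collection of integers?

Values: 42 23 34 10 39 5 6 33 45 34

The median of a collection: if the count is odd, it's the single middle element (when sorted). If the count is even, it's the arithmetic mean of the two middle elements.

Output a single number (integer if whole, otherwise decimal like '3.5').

Step 1: insert 42 -> lo=[42] (size 1, max 42) hi=[] (size 0) -> median=42
Step 2: insert 23 -> lo=[23] (size 1, max 23) hi=[42] (size 1, min 42) -> median=32.5
Step 3: insert 34 -> lo=[23, 34] (size 2, max 34) hi=[42] (size 1, min 42) -> median=34
Step 4: insert 10 -> lo=[10, 23] (size 2, max 23) hi=[34, 42] (size 2, min 34) -> median=28.5
Step 5: insert 39 -> lo=[10, 23, 34] (size 3, max 34) hi=[39, 42] (size 2, min 39) -> median=34
Step 6: insert 5 -> lo=[5, 10, 23] (size 3, max 23) hi=[34, 39, 42] (size 3, min 34) -> median=28.5
Step 7: insert 6 -> lo=[5, 6, 10, 23] (size 4, max 23) hi=[34, 39, 42] (size 3, min 34) -> median=23
Step 8: insert 33 -> lo=[5, 6, 10, 23] (size 4, max 23) hi=[33, 34, 39, 42] (size 4, min 33) -> median=28
Step 9: insert 45 -> lo=[5, 6, 10, 23, 33] (size 5, max 33) hi=[34, 39, 42, 45] (size 4, min 34) -> median=33
Step 10: insert 34 -> lo=[5, 6, 10, 23, 33] (size 5, max 33) hi=[34, 34, 39, 42, 45] (size 5, min 34) -> median=33.5

Answer: 33.5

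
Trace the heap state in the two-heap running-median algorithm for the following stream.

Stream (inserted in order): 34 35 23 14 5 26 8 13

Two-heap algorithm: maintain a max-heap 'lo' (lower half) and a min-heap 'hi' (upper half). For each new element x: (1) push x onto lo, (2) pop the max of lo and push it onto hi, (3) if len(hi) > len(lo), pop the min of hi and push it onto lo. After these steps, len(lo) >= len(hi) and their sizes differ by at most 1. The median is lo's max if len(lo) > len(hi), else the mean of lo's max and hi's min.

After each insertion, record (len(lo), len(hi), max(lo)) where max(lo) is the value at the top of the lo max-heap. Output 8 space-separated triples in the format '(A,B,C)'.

Step 1: insert 34 -> lo=[34] hi=[] -> (len(lo)=1, len(hi)=0, max(lo)=34)
Step 2: insert 35 -> lo=[34] hi=[35] -> (len(lo)=1, len(hi)=1, max(lo)=34)
Step 3: insert 23 -> lo=[23, 34] hi=[35] -> (len(lo)=2, len(hi)=1, max(lo)=34)
Step 4: insert 14 -> lo=[14, 23] hi=[34, 35] -> (len(lo)=2, len(hi)=2, max(lo)=23)
Step 5: insert 5 -> lo=[5, 14, 23] hi=[34, 35] -> (len(lo)=3, len(hi)=2, max(lo)=23)
Step 6: insert 26 -> lo=[5, 14, 23] hi=[26, 34, 35] -> (len(lo)=3, len(hi)=3, max(lo)=23)
Step 7: insert 8 -> lo=[5, 8, 14, 23] hi=[26, 34, 35] -> (len(lo)=4, len(hi)=3, max(lo)=23)
Step 8: insert 13 -> lo=[5, 8, 13, 14] hi=[23, 26, 34, 35] -> (len(lo)=4, len(hi)=4, max(lo)=14)

Answer: (1,0,34) (1,1,34) (2,1,34) (2,2,23) (3,2,23) (3,3,23) (4,3,23) (4,4,14)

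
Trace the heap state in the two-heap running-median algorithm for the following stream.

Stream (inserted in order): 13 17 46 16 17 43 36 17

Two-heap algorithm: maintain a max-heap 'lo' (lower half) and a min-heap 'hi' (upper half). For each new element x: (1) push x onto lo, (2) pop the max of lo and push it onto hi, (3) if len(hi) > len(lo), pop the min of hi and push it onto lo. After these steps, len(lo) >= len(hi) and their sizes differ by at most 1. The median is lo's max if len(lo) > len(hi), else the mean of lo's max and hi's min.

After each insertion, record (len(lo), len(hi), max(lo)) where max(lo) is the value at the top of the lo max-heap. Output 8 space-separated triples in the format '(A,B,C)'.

Answer: (1,0,13) (1,1,13) (2,1,17) (2,2,16) (3,2,17) (3,3,17) (4,3,17) (4,4,17)

Derivation:
Step 1: insert 13 -> lo=[13] hi=[] -> (len(lo)=1, len(hi)=0, max(lo)=13)
Step 2: insert 17 -> lo=[13] hi=[17] -> (len(lo)=1, len(hi)=1, max(lo)=13)
Step 3: insert 46 -> lo=[13, 17] hi=[46] -> (len(lo)=2, len(hi)=1, max(lo)=17)
Step 4: insert 16 -> lo=[13, 16] hi=[17, 46] -> (len(lo)=2, len(hi)=2, max(lo)=16)
Step 5: insert 17 -> lo=[13, 16, 17] hi=[17, 46] -> (len(lo)=3, len(hi)=2, max(lo)=17)
Step 6: insert 43 -> lo=[13, 16, 17] hi=[17, 43, 46] -> (len(lo)=3, len(hi)=3, max(lo)=17)
Step 7: insert 36 -> lo=[13, 16, 17, 17] hi=[36, 43, 46] -> (len(lo)=4, len(hi)=3, max(lo)=17)
Step 8: insert 17 -> lo=[13, 16, 17, 17] hi=[17, 36, 43, 46] -> (len(lo)=4, len(hi)=4, max(lo)=17)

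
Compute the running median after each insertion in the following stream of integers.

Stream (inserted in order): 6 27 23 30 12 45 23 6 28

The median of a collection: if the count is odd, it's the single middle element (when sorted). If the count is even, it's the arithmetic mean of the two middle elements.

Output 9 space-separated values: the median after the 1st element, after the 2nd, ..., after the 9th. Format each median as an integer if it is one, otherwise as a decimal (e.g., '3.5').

Step 1: insert 6 -> lo=[6] (size 1, max 6) hi=[] (size 0) -> median=6
Step 2: insert 27 -> lo=[6] (size 1, max 6) hi=[27] (size 1, min 27) -> median=16.5
Step 3: insert 23 -> lo=[6, 23] (size 2, max 23) hi=[27] (size 1, min 27) -> median=23
Step 4: insert 30 -> lo=[6, 23] (size 2, max 23) hi=[27, 30] (size 2, min 27) -> median=25
Step 5: insert 12 -> lo=[6, 12, 23] (size 3, max 23) hi=[27, 30] (size 2, min 27) -> median=23
Step 6: insert 45 -> lo=[6, 12, 23] (size 3, max 23) hi=[27, 30, 45] (size 3, min 27) -> median=25
Step 7: insert 23 -> lo=[6, 12, 23, 23] (size 4, max 23) hi=[27, 30, 45] (size 3, min 27) -> median=23
Step 8: insert 6 -> lo=[6, 6, 12, 23] (size 4, max 23) hi=[23, 27, 30, 45] (size 4, min 23) -> median=23
Step 9: insert 28 -> lo=[6, 6, 12, 23, 23] (size 5, max 23) hi=[27, 28, 30, 45] (size 4, min 27) -> median=23

Answer: 6 16.5 23 25 23 25 23 23 23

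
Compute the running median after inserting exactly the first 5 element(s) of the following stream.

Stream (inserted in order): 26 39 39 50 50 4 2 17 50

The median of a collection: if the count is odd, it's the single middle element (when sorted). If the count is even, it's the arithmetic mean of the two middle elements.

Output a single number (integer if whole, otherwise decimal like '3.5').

Answer: 39

Derivation:
Step 1: insert 26 -> lo=[26] (size 1, max 26) hi=[] (size 0) -> median=26
Step 2: insert 39 -> lo=[26] (size 1, max 26) hi=[39] (size 1, min 39) -> median=32.5
Step 3: insert 39 -> lo=[26, 39] (size 2, max 39) hi=[39] (size 1, min 39) -> median=39
Step 4: insert 50 -> lo=[26, 39] (size 2, max 39) hi=[39, 50] (size 2, min 39) -> median=39
Step 5: insert 50 -> lo=[26, 39, 39] (size 3, max 39) hi=[50, 50] (size 2, min 50) -> median=39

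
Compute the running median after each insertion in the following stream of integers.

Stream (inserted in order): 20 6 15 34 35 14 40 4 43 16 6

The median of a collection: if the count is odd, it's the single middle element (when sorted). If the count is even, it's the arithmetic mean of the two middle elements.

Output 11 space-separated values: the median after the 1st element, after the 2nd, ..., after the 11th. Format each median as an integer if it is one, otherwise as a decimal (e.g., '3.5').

Answer: 20 13 15 17.5 20 17.5 20 17.5 20 18 16

Derivation:
Step 1: insert 20 -> lo=[20] (size 1, max 20) hi=[] (size 0) -> median=20
Step 2: insert 6 -> lo=[6] (size 1, max 6) hi=[20] (size 1, min 20) -> median=13
Step 3: insert 15 -> lo=[6, 15] (size 2, max 15) hi=[20] (size 1, min 20) -> median=15
Step 4: insert 34 -> lo=[6, 15] (size 2, max 15) hi=[20, 34] (size 2, min 20) -> median=17.5
Step 5: insert 35 -> lo=[6, 15, 20] (size 3, max 20) hi=[34, 35] (size 2, min 34) -> median=20
Step 6: insert 14 -> lo=[6, 14, 15] (size 3, max 15) hi=[20, 34, 35] (size 3, min 20) -> median=17.5
Step 7: insert 40 -> lo=[6, 14, 15, 20] (size 4, max 20) hi=[34, 35, 40] (size 3, min 34) -> median=20
Step 8: insert 4 -> lo=[4, 6, 14, 15] (size 4, max 15) hi=[20, 34, 35, 40] (size 4, min 20) -> median=17.5
Step 9: insert 43 -> lo=[4, 6, 14, 15, 20] (size 5, max 20) hi=[34, 35, 40, 43] (size 4, min 34) -> median=20
Step 10: insert 16 -> lo=[4, 6, 14, 15, 16] (size 5, max 16) hi=[20, 34, 35, 40, 43] (size 5, min 20) -> median=18
Step 11: insert 6 -> lo=[4, 6, 6, 14, 15, 16] (size 6, max 16) hi=[20, 34, 35, 40, 43] (size 5, min 20) -> median=16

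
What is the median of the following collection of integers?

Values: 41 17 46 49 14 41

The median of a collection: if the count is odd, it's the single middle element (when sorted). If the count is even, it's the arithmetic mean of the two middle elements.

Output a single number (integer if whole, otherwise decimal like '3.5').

Step 1: insert 41 -> lo=[41] (size 1, max 41) hi=[] (size 0) -> median=41
Step 2: insert 17 -> lo=[17] (size 1, max 17) hi=[41] (size 1, min 41) -> median=29
Step 3: insert 46 -> lo=[17, 41] (size 2, max 41) hi=[46] (size 1, min 46) -> median=41
Step 4: insert 49 -> lo=[17, 41] (size 2, max 41) hi=[46, 49] (size 2, min 46) -> median=43.5
Step 5: insert 14 -> lo=[14, 17, 41] (size 3, max 41) hi=[46, 49] (size 2, min 46) -> median=41
Step 6: insert 41 -> lo=[14, 17, 41] (size 3, max 41) hi=[41, 46, 49] (size 3, min 41) -> median=41

Answer: 41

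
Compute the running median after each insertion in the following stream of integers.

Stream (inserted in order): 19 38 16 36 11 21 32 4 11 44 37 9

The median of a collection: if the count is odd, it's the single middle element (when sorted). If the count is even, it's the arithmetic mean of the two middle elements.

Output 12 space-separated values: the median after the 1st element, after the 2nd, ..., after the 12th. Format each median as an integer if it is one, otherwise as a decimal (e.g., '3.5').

Step 1: insert 19 -> lo=[19] (size 1, max 19) hi=[] (size 0) -> median=19
Step 2: insert 38 -> lo=[19] (size 1, max 19) hi=[38] (size 1, min 38) -> median=28.5
Step 3: insert 16 -> lo=[16, 19] (size 2, max 19) hi=[38] (size 1, min 38) -> median=19
Step 4: insert 36 -> lo=[16, 19] (size 2, max 19) hi=[36, 38] (size 2, min 36) -> median=27.5
Step 5: insert 11 -> lo=[11, 16, 19] (size 3, max 19) hi=[36, 38] (size 2, min 36) -> median=19
Step 6: insert 21 -> lo=[11, 16, 19] (size 3, max 19) hi=[21, 36, 38] (size 3, min 21) -> median=20
Step 7: insert 32 -> lo=[11, 16, 19, 21] (size 4, max 21) hi=[32, 36, 38] (size 3, min 32) -> median=21
Step 8: insert 4 -> lo=[4, 11, 16, 19] (size 4, max 19) hi=[21, 32, 36, 38] (size 4, min 21) -> median=20
Step 9: insert 11 -> lo=[4, 11, 11, 16, 19] (size 5, max 19) hi=[21, 32, 36, 38] (size 4, min 21) -> median=19
Step 10: insert 44 -> lo=[4, 11, 11, 16, 19] (size 5, max 19) hi=[21, 32, 36, 38, 44] (size 5, min 21) -> median=20
Step 11: insert 37 -> lo=[4, 11, 11, 16, 19, 21] (size 6, max 21) hi=[32, 36, 37, 38, 44] (size 5, min 32) -> median=21
Step 12: insert 9 -> lo=[4, 9, 11, 11, 16, 19] (size 6, max 19) hi=[21, 32, 36, 37, 38, 44] (size 6, min 21) -> median=20

Answer: 19 28.5 19 27.5 19 20 21 20 19 20 21 20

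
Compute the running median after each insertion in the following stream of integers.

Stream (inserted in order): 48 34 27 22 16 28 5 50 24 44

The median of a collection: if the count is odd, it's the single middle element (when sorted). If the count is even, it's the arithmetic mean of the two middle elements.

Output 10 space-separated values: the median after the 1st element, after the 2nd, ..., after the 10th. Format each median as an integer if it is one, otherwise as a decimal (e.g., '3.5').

Answer: 48 41 34 30.5 27 27.5 27 27.5 27 27.5

Derivation:
Step 1: insert 48 -> lo=[48] (size 1, max 48) hi=[] (size 0) -> median=48
Step 2: insert 34 -> lo=[34] (size 1, max 34) hi=[48] (size 1, min 48) -> median=41
Step 3: insert 27 -> lo=[27, 34] (size 2, max 34) hi=[48] (size 1, min 48) -> median=34
Step 4: insert 22 -> lo=[22, 27] (size 2, max 27) hi=[34, 48] (size 2, min 34) -> median=30.5
Step 5: insert 16 -> lo=[16, 22, 27] (size 3, max 27) hi=[34, 48] (size 2, min 34) -> median=27
Step 6: insert 28 -> lo=[16, 22, 27] (size 3, max 27) hi=[28, 34, 48] (size 3, min 28) -> median=27.5
Step 7: insert 5 -> lo=[5, 16, 22, 27] (size 4, max 27) hi=[28, 34, 48] (size 3, min 28) -> median=27
Step 8: insert 50 -> lo=[5, 16, 22, 27] (size 4, max 27) hi=[28, 34, 48, 50] (size 4, min 28) -> median=27.5
Step 9: insert 24 -> lo=[5, 16, 22, 24, 27] (size 5, max 27) hi=[28, 34, 48, 50] (size 4, min 28) -> median=27
Step 10: insert 44 -> lo=[5, 16, 22, 24, 27] (size 5, max 27) hi=[28, 34, 44, 48, 50] (size 5, min 28) -> median=27.5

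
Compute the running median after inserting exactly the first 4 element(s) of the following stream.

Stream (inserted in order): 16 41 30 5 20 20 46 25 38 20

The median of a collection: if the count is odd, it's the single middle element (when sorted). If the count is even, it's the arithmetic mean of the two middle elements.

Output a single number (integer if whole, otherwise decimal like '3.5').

Step 1: insert 16 -> lo=[16] (size 1, max 16) hi=[] (size 0) -> median=16
Step 2: insert 41 -> lo=[16] (size 1, max 16) hi=[41] (size 1, min 41) -> median=28.5
Step 3: insert 30 -> lo=[16, 30] (size 2, max 30) hi=[41] (size 1, min 41) -> median=30
Step 4: insert 5 -> lo=[5, 16] (size 2, max 16) hi=[30, 41] (size 2, min 30) -> median=23

Answer: 23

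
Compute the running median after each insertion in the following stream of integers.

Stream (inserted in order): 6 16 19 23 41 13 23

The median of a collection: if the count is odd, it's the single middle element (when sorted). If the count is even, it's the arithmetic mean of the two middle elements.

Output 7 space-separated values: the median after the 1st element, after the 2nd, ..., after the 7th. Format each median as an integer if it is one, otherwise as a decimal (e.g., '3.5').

Answer: 6 11 16 17.5 19 17.5 19

Derivation:
Step 1: insert 6 -> lo=[6] (size 1, max 6) hi=[] (size 0) -> median=6
Step 2: insert 16 -> lo=[6] (size 1, max 6) hi=[16] (size 1, min 16) -> median=11
Step 3: insert 19 -> lo=[6, 16] (size 2, max 16) hi=[19] (size 1, min 19) -> median=16
Step 4: insert 23 -> lo=[6, 16] (size 2, max 16) hi=[19, 23] (size 2, min 19) -> median=17.5
Step 5: insert 41 -> lo=[6, 16, 19] (size 3, max 19) hi=[23, 41] (size 2, min 23) -> median=19
Step 6: insert 13 -> lo=[6, 13, 16] (size 3, max 16) hi=[19, 23, 41] (size 3, min 19) -> median=17.5
Step 7: insert 23 -> lo=[6, 13, 16, 19] (size 4, max 19) hi=[23, 23, 41] (size 3, min 23) -> median=19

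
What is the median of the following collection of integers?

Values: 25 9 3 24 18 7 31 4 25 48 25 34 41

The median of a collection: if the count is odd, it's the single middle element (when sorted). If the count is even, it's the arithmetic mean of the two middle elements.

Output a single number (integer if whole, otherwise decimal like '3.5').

Step 1: insert 25 -> lo=[25] (size 1, max 25) hi=[] (size 0) -> median=25
Step 2: insert 9 -> lo=[9] (size 1, max 9) hi=[25] (size 1, min 25) -> median=17
Step 3: insert 3 -> lo=[3, 9] (size 2, max 9) hi=[25] (size 1, min 25) -> median=9
Step 4: insert 24 -> lo=[3, 9] (size 2, max 9) hi=[24, 25] (size 2, min 24) -> median=16.5
Step 5: insert 18 -> lo=[3, 9, 18] (size 3, max 18) hi=[24, 25] (size 2, min 24) -> median=18
Step 6: insert 7 -> lo=[3, 7, 9] (size 3, max 9) hi=[18, 24, 25] (size 3, min 18) -> median=13.5
Step 7: insert 31 -> lo=[3, 7, 9, 18] (size 4, max 18) hi=[24, 25, 31] (size 3, min 24) -> median=18
Step 8: insert 4 -> lo=[3, 4, 7, 9] (size 4, max 9) hi=[18, 24, 25, 31] (size 4, min 18) -> median=13.5
Step 9: insert 25 -> lo=[3, 4, 7, 9, 18] (size 5, max 18) hi=[24, 25, 25, 31] (size 4, min 24) -> median=18
Step 10: insert 48 -> lo=[3, 4, 7, 9, 18] (size 5, max 18) hi=[24, 25, 25, 31, 48] (size 5, min 24) -> median=21
Step 11: insert 25 -> lo=[3, 4, 7, 9, 18, 24] (size 6, max 24) hi=[25, 25, 25, 31, 48] (size 5, min 25) -> median=24
Step 12: insert 34 -> lo=[3, 4, 7, 9, 18, 24] (size 6, max 24) hi=[25, 25, 25, 31, 34, 48] (size 6, min 25) -> median=24.5
Step 13: insert 41 -> lo=[3, 4, 7, 9, 18, 24, 25] (size 7, max 25) hi=[25, 25, 31, 34, 41, 48] (size 6, min 25) -> median=25

Answer: 25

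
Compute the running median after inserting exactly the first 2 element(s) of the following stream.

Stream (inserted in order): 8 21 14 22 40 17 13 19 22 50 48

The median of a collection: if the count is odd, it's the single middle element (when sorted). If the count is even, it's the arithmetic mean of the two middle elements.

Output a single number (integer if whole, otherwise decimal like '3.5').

Step 1: insert 8 -> lo=[8] (size 1, max 8) hi=[] (size 0) -> median=8
Step 2: insert 21 -> lo=[8] (size 1, max 8) hi=[21] (size 1, min 21) -> median=14.5

Answer: 14.5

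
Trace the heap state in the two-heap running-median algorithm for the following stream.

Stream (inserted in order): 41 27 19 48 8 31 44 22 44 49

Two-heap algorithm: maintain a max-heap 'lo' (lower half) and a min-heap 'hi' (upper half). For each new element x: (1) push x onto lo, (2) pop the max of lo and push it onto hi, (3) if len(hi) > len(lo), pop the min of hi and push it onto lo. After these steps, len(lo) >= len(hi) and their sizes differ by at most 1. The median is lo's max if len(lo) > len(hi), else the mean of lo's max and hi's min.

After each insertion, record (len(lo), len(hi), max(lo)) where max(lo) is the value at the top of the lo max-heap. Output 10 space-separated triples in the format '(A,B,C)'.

Step 1: insert 41 -> lo=[41] hi=[] -> (len(lo)=1, len(hi)=0, max(lo)=41)
Step 2: insert 27 -> lo=[27] hi=[41] -> (len(lo)=1, len(hi)=1, max(lo)=27)
Step 3: insert 19 -> lo=[19, 27] hi=[41] -> (len(lo)=2, len(hi)=1, max(lo)=27)
Step 4: insert 48 -> lo=[19, 27] hi=[41, 48] -> (len(lo)=2, len(hi)=2, max(lo)=27)
Step 5: insert 8 -> lo=[8, 19, 27] hi=[41, 48] -> (len(lo)=3, len(hi)=2, max(lo)=27)
Step 6: insert 31 -> lo=[8, 19, 27] hi=[31, 41, 48] -> (len(lo)=3, len(hi)=3, max(lo)=27)
Step 7: insert 44 -> lo=[8, 19, 27, 31] hi=[41, 44, 48] -> (len(lo)=4, len(hi)=3, max(lo)=31)
Step 8: insert 22 -> lo=[8, 19, 22, 27] hi=[31, 41, 44, 48] -> (len(lo)=4, len(hi)=4, max(lo)=27)
Step 9: insert 44 -> lo=[8, 19, 22, 27, 31] hi=[41, 44, 44, 48] -> (len(lo)=5, len(hi)=4, max(lo)=31)
Step 10: insert 49 -> lo=[8, 19, 22, 27, 31] hi=[41, 44, 44, 48, 49] -> (len(lo)=5, len(hi)=5, max(lo)=31)

Answer: (1,0,41) (1,1,27) (2,1,27) (2,2,27) (3,2,27) (3,3,27) (4,3,31) (4,4,27) (5,4,31) (5,5,31)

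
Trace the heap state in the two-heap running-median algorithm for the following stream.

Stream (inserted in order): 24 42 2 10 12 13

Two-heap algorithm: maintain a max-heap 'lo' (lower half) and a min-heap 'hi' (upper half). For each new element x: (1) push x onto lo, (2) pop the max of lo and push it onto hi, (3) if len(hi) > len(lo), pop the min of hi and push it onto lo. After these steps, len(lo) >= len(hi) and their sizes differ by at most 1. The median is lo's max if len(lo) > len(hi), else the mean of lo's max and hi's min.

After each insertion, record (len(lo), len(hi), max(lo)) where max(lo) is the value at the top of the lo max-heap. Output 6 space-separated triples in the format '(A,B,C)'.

Step 1: insert 24 -> lo=[24] hi=[] -> (len(lo)=1, len(hi)=0, max(lo)=24)
Step 2: insert 42 -> lo=[24] hi=[42] -> (len(lo)=1, len(hi)=1, max(lo)=24)
Step 3: insert 2 -> lo=[2, 24] hi=[42] -> (len(lo)=2, len(hi)=1, max(lo)=24)
Step 4: insert 10 -> lo=[2, 10] hi=[24, 42] -> (len(lo)=2, len(hi)=2, max(lo)=10)
Step 5: insert 12 -> lo=[2, 10, 12] hi=[24, 42] -> (len(lo)=3, len(hi)=2, max(lo)=12)
Step 6: insert 13 -> lo=[2, 10, 12] hi=[13, 24, 42] -> (len(lo)=3, len(hi)=3, max(lo)=12)

Answer: (1,0,24) (1,1,24) (2,1,24) (2,2,10) (3,2,12) (3,3,12)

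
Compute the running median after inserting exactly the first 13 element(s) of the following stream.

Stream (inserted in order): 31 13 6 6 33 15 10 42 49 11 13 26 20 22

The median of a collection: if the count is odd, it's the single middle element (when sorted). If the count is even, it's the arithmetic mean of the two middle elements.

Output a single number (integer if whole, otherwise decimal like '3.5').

Step 1: insert 31 -> lo=[31] (size 1, max 31) hi=[] (size 0) -> median=31
Step 2: insert 13 -> lo=[13] (size 1, max 13) hi=[31] (size 1, min 31) -> median=22
Step 3: insert 6 -> lo=[6, 13] (size 2, max 13) hi=[31] (size 1, min 31) -> median=13
Step 4: insert 6 -> lo=[6, 6] (size 2, max 6) hi=[13, 31] (size 2, min 13) -> median=9.5
Step 5: insert 33 -> lo=[6, 6, 13] (size 3, max 13) hi=[31, 33] (size 2, min 31) -> median=13
Step 6: insert 15 -> lo=[6, 6, 13] (size 3, max 13) hi=[15, 31, 33] (size 3, min 15) -> median=14
Step 7: insert 10 -> lo=[6, 6, 10, 13] (size 4, max 13) hi=[15, 31, 33] (size 3, min 15) -> median=13
Step 8: insert 42 -> lo=[6, 6, 10, 13] (size 4, max 13) hi=[15, 31, 33, 42] (size 4, min 15) -> median=14
Step 9: insert 49 -> lo=[6, 6, 10, 13, 15] (size 5, max 15) hi=[31, 33, 42, 49] (size 4, min 31) -> median=15
Step 10: insert 11 -> lo=[6, 6, 10, 11, 13] (size 5, max 13) hi=[15, 31, 33, 42, 49] (size 5, min 15) -> median=14
Step 11: insert 13 -> lo=[6, 6, 10, 11, 13, 13] (size 6, max 13) hi=[15, 31, 33, 42, 49] (size 5, min 15) -> median=13
Step 12: insert 26 -> lo=[6, 6, 10, 11, 13, 13] (size 6, max 13) hi=[15, 26, 31, 33, 42, 49] (size 6, min 15) -> median=14
Step 13: insert 20 -> lo=[6, 6, 10, 11, 13, 13, 15] (size 7, max 15) hi=[20, 26, 31, 33, 42, 49] (size 6, min 20) -> median=15

Answer: 15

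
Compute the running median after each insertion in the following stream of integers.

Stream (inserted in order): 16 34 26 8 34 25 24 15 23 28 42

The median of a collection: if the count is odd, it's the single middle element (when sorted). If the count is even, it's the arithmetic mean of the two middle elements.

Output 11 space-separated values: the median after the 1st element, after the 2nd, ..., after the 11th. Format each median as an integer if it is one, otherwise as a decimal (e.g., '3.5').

Step 1: insert 16 -> lo=[16] (size 1, max 16) hi=[] (size 0) -> median=16
Step 2: insert 34 -> lo=[16] (size 1, max 16) hi=[34] (size 1, min 34) -> median=25
Step 3: insert 26 -> lo=[16, 26] (size 2, max 26) hi=[34] (size 1, min 34) -> median=26
Step 4: insert 8 -> lo=[8, 16] (size 2, max 16) hi=[26, 34] (size 2, min 26) -> median=21
Step 5: insert 34 -> lo=[8, 16, 26] (size 3, max 26) hi=[34, 34] (size 2, min 34) -> median=26
Step 6: insert 25 -> lo=[8, 16, 25] (size 3, max 25) hi=[26, 34, 34] (size 3, min 26) -> median=25.5
Step 7: insert 24 -> lo=[8, 16, 24, 25] (size 4, max 25) hi=[26, 34, 34] (size 3, min 26) -> median=25
Step 8: insert 15 -> lo=[8, 15, 16, 24] (size 4, max 24) hi=[25, 26, 34, 34] (size 4, min 25) -> median=24.5
Step 9: insert 23 -> lo=[8, 15, 16, 23, 24] (size 5, max 24) hi=[25, 26, 34, 34] (size 4, min 25) -> median=24
Step 10: insert 28 -> lo=[8, 15, 16, 23, 24] (size 5, max 24) hi=[25, 26, 28, 34, 34] (size 5, min 25) -> median=24.5
Step 11: insert 42 -> lo=[8, 15, 16, 23, 24, 25] (size 6, max 25) hi=[26, 28, 34, 34, 42] (size 5, min 26) -> median=25

Answer: 16 25 26 21 26 25.5 25 24.5 24 24.5 25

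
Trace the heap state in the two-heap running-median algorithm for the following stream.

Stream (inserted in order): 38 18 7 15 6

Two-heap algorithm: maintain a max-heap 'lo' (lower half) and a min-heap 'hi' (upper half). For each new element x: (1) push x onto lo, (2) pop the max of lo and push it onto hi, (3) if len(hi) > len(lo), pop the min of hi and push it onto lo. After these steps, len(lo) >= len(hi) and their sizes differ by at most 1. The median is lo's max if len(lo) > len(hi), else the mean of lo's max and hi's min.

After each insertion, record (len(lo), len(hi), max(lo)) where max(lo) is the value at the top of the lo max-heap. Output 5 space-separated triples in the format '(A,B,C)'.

Answer: (1,0,38) (1,1,18) (2,1,18) (2,2,15) (3,2,15)

Derivation:
Step 1: insert 38 -> lo=[38] hi=[] -> (len(lo)=1, len(hi)=0, max(lo)=38)
Step 2: insert 18 -> lo=[18] hi=[38] -> (len(lo)=1, len(hi)=1, max(lo)=18)
Step 3: insert 7 -> lo=[7, 18] hi=[38] -> (len(lo)=2, len(hi)=1, max(lo)=18)
Step 4: insert 15 -> lo=[7, 15] hi=[18, 38] -> (len(lo)=2, len(hi)=2, max(lo)=15)
Step 5: insert 6 -> lo=[6, 7, 15] hi=[18, 38] -> (len(lo)=3, len(hi)=2, max(lo)=15)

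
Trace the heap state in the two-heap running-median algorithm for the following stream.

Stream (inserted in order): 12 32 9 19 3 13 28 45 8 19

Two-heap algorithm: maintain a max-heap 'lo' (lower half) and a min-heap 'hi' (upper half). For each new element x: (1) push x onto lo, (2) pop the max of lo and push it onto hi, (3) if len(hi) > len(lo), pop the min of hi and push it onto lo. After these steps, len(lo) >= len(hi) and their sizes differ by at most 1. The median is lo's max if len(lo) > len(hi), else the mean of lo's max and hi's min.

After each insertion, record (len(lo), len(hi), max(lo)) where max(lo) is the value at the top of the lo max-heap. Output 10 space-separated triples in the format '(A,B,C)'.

Step 1: insert 12 -> lo=[12] hi=[] -> (len(lo)=1, len(hi)=0, max(lo)=12)
Step 2: insert 32 -> lo=[12] hi=[32] -> (len(lo)=1, len(hi)=1, max(lo)=12)
Step 3: insert 9 -> lo=[9, 12] hi=[32] -> (len(lo)=2, len(hi)=1, max(lo)=12)
Step 4: insert 19 -> lo=[9, 12] hi=[19, 32] -> (len(lo)=2, len(hi)=2, max(lo)=12)
Step 5: insert 3 -> lo=[3, 9, 12] hi=[19, 32] -> (len(lo)=3, len(hi)=2, max(lo)=12)
Step 6: insert 13 -> lo=[3, 9, 12] hi=[13, 19, 32] -> (len(lo)=3, len(hi)=3, max(lo)=12)
Step 7: insert 28 -> lo=[3, 9, 12, 13] hi=[19, 28, 32] -> (len(lo)=4, len(hi)=3, max(lo)=13)
Step 8: insert 45 -> lo=[3, 9, 12, 13] hi=[19, 28, 32, 45] -> (len(lo)=4, len(hi)=4, max(lo)=13)
Step 9: insert 8 -> lo=[3, 8, 9, 12, 13] hi=[19, 28, 32, 45] -> (len(lo)=5, len(hi)=4, max(lo)=13)
Step 10: insert 19 -> lo=[3, 8, 9, 12, 13] hi=[19, 19, 28, 32, 45] -> (len(lo)=5, len(hi)=5, max(lo)=13)

Answer: (1,0,12) (1,1,12) (2,1,12) (2,2,12) (3,2,12) (3,3,12) (4,3,13) (4,4,13) (5,4,13) (5,5,13)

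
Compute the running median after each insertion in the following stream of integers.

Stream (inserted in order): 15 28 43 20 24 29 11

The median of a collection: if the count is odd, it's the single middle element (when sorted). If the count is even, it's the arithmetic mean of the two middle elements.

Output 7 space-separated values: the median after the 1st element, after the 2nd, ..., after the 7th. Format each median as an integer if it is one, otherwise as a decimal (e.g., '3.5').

Step 1: insert 15 -> lo=[15] (size 1, max 15) hi=[] (size 0) -> median=15
Step 2: insert 28 -> lo=[15] (size 1, max 15) hi=[28] (size 1, min 28) -> median=21.5
Step 3: insert 43 -> lo=[15, 28] (size 2, max 28) hi=[43] (size 1, min 43) -> median=28
Step 4: insert 20 -> lo=[15, 20] (size 2, max 20) hi=[28, 43] (size 2, min 28) -> median=24
Step 5: insert 24 -> lo=[15, 20, 24] (size 3, max 24) hi=[28, 43] (size 2, min 28) -> median=24
Step 6: insert 29 -> lo=[15, 20, 24] (size 3, max 24) hi=[28, 29, 43] (size 3, min 28) -> median=26
Step 7: insert 11 -> lo=[11, 15, 20, 24] (size 4, max 24) hi=[28, 29, 43] (size 3, min 28) -> median=24

Answer: 15 21.5 28 24 24 26 24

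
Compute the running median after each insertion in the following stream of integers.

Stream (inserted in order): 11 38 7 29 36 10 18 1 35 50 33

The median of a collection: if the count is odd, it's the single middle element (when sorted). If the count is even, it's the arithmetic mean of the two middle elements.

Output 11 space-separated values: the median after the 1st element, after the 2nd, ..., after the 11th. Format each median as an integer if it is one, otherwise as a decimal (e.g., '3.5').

Answer: 11 24.5 11 20 29 20 18 14.5 18 23.5 29

Derivation:
Step 1: insert 11 -> lo=[11] (size 1, max 11) hi=[] (size 0) -> median=11
Step 2: insert 38 -> lo=[11] (size 1, max 11) hi=[38] (size 1, min 38) -> median=24.5
Step 3: insert 7 -> lo=[7, 11] (size 2, max 11) hi=[38] (size 1, min 38) -> median=11
Step 4: insert 29 -> lo=[7, 11] (size 2, max 11) hi=[29, 38] (size 2, min 29) -> median=20
Step 5: insert 36 -> lo=[7, 11, 29] (size 3, max 29) hi=[36, 38] (size 2, min 36) -> median=29
Step 6: insert 10 -> lo=[7, 10, 11] (size 3, max 11) hi=[29, 36, 38] (size 3, min 29) -> median=20
Step 7: insert 18 -> lo=[7, 10, 11, 18] (size 4, max 18) hi=[29, 36, 38] (size 3, min 29) -> median=18
Step 8: insert 1 -> lo=[1, 7, 10, 11] (size 4, max 11) hi=[18, 29, 36, 38] (size 4, min 18) -> median=14.5
Step 9: insert 35 -> lo=[1, 7, 10, 11, 18] (size 5, max 18) hi=[29, 35, 36, 38] (size 4, min 29) -> median=18
Step 10: insert 50 -> lo=[1, 7, 10, 11, 18] (size 5, max 18) hi=[29, 35, 36, 38, 50] (size 5, min 29) -> median=23.5
Step 11: insert 33 -> lo=[1, 7, 10, 11, 18, 29] (size 6, max 29) hi=[33, 35, 36, 38, 50] (size 5, min 33) -> median=29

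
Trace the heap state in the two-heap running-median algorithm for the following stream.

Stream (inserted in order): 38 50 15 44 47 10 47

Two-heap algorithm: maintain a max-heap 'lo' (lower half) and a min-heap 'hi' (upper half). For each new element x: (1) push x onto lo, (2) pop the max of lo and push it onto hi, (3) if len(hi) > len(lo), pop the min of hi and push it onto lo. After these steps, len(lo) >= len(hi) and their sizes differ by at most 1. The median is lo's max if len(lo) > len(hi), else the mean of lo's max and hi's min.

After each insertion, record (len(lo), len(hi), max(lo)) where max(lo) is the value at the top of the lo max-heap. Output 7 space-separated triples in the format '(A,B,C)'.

Step 1: insert 38 -> lo=[38] hi=[] -> (len(lo)=1, len(hi)=0, max(lo)=38)
Step 2: insert 50 -> lo=[38] hi=[50] -> (len(lo)=1, len(hi)=1, max(lo)=38)
Step 3: insert 15 -> lo=[15, 38] hi=[50] -> (len(lo)=2, len(hi)=1, max(lo)=38)
Step 4: insert 44 -> lo=[15, 38] hi=[44, 50] -> (len(lo)=2, len(hi)=2, max(lo)=38)
Step 5: insert 47 -> lo=[15, 38, 44] hi=[47, 50] -> (len(lo)=3, len(hi)=2, max(lo)=44)
Step 6: insert 10 -> lo=[10, 15, 38] hi=[44, 47, 50] -> (len(lo)=3, len(hi)=3, max(lo)=38)
Step 7: insert 47 -> lo=[10, 15, 38, 44] hi=[47, 47, 50] -> (len(lo)=4, len(hi)=3, max(lo)=44)

Answer: (1,0,38) (1,1,38) (2,1,38) (2,2,38) (3,2,44) (3,3,38) (4,3,44)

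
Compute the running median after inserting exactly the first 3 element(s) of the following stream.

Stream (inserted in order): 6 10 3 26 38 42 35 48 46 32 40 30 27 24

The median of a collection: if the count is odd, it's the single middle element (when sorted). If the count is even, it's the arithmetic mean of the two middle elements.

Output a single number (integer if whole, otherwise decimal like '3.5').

Answer: 6

Derivation:
Step 1: insert 6 -> lo=[6] (size 1, max 6) hi=[] (size 0) -> median=6
Step 2: insert 10 -> lo=[6] (size 1, max 6) hi=[10] (size 1, min 10) -> median=8
Step 3: insert 3 -> lo=[3, 6] (size 2, max 6) hi=[10] (size 1, min 10) -> median=6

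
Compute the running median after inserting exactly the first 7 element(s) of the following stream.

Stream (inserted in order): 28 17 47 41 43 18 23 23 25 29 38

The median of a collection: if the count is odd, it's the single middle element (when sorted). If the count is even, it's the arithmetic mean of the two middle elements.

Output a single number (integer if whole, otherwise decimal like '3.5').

Step 1: insert 28 -> lo=[28] (size 1, max 28) hi=[] (size 0) -> median=28
Step 2: insert 17 -> lo=[17] (size 1, max 17) hi=[28] (size 1, min 28) -> median=22.5
Step 3: insert 47 -> lo=[17, 28] (size 2, max 28) hi=[47] (size 1, min 47) -> median=28
Step 4: insert 41 -> lo=[17, 28] (size 2, max 28) hi=[41, 47] (size 2, min 41) -> median=34.5
Step 5: insert 43 -> lo=[17, 28, 41] (size 3, max 41) hi=[43, 47] (size 2, min 43) -> median=41
Step 6: insert 18 -> lo=[17, 18, 28] (size 3, max 28) hi=[41, 43, 47] (size 3, min 41) -> median=34.5
Step 7: insert 23 -> lo=[17, 18, 23, 28] (size 4, max 28) hi=[41, 43, 47] (size 3, min 41) -> median=28

Answer: 28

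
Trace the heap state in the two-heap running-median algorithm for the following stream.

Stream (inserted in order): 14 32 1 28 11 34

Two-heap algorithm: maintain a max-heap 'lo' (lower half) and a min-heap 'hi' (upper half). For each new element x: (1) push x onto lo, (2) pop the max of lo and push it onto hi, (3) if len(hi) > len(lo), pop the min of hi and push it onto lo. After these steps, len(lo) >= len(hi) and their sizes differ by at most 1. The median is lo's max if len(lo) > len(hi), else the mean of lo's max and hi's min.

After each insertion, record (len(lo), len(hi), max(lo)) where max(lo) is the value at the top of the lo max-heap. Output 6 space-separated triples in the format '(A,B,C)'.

Step 1: insert 14 -> lo=[14] hi=[] -> (len(lo)=1, len(hi)=0, max(lo)=14)
Step 2: insert 32 -> lo=[14] hi=[32] -> (len(lo)=1, len(hi)=1, max(lo)=14)
Step 3: insert 1 -> lo=[1, 14] hi=[32] -> (len(lo)=2, len(hi)=1, max(lo)=14)
Step 4: insert 28 -> lo=[1, 14] hi=[28, 32] -> (len(lo)=2, len(hi)=2, max(lo)=14)
Step 5: insert 11 -> lo=[1, 11, 14] hi=[28, 32] -> (len(lo)=3, len(hi)=2, max(lo)=14)
Step 6: insert 34 -> lo=[1, 11, 14] hi=[28, 32, 34] -> (len(lo)=3, len(hi)=3, max(lo)=14)

Answer: (1,0,14) (1,1,14) (2,1,14) (2,2,14) (3,2,14) (3,3,14)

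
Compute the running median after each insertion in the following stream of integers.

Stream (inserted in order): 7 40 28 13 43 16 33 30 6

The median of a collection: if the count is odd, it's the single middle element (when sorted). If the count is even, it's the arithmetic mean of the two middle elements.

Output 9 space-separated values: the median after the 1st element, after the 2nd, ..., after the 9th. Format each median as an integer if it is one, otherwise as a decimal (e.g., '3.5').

Step 1: insert 7 -> lo=[7] (size 1, max 7) hi=[] (size 0) -> median=7
Step 2: insert 40 -> lo=[7] (size 1, max 7) hi=[40] (size 1, min 40) -> median=23.5
Step 3: insert 28 -> lo=[7, 28] (size 2, max 28) hi=[40] (size 1, min 40) -> median=28
Step 4: insert 13 -> lo=[7, 13] (size 2, max 13) hi=[28, 40] (size 2, min 28) -> median=20.5
Step 5: insert 43 -> lo=[7, 13, 28] (size 3, max 28) hi=[40, 43] (size 2, min 40) -> median=28
Step 6: insert 16 -> lo=[7, 13, 16] (size 3, max 16) hi=[28, 40, 43] (size 3, min 28) -> median=22
Step 7: insert 33 -> lo=[7, 13, 16, 28] (size 4, max 28) hi=[33, 40, 43] (size 3, min 33) -> median=28
Step 8: insert 30 -> lo=[7, 13, 16, 28] (size 4, max 28) hi=[30, 33, 40, 43] (size 4, min 30) -> median=29
Step 9: insert 6 -> lo=[6, 7, 13, 16, 28] (size 5, max 28) hi=[30, 33, 40, 43] (size 4, min 30) -> median=28

Answer: 7 23.5 28 20.5 28 22 28 29 28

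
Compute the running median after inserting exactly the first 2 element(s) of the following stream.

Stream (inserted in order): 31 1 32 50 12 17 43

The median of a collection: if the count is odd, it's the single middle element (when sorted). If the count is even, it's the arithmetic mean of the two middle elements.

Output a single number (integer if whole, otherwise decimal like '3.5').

Answer: 16

Derivation:
Step 1: insert 31 -> lo=[31] (size 1, max 31) hi=[] (size 0) -> median=31
Step 2: insert 1 -> lo=[1] (size 1, max 1) hi=[31] (size 1, min 31) -> median=16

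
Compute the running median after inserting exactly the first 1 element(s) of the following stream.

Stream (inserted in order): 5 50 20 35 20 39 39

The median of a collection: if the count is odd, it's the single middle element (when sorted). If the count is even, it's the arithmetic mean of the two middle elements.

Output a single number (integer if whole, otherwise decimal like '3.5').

Answer: 5

Derivation:
Step 1: insert 5 -> lo=[5] (size 1, max 5) hi=[] (size 0) -> median=5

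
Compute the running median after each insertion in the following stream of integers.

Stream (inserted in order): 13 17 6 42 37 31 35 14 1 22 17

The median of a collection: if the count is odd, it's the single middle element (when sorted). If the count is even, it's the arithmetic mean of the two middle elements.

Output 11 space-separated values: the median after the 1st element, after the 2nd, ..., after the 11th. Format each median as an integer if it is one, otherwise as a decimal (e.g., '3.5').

Answer: 13 15 13 15 17 24 31 24 17 19.5 17

Derivation:
Step 1: insert 13 -> lo=[13] (size 1, max 13) hi=[] (size 0) -> median=13
Step 2: insert 17 -> lo=[13] (size 1, max 13) hi=[17] (size 1, min 17) -> median=15
Step 3: insert 6 -> lo=[6, 13] (size 2, max 13) hi=[17] (size 1, min 17) -> median=13
Step 4: insert 42 -> lo=[6, 13] (size 2, max 13) hi=[17, 42] (size 2, min 17) -> median=15
Step 5: insert 37 -> lo=[6, 13, 17] (size 3, max 17) hi=[37, 42] (size 2, min 37) -> median=17
Step 6: insert 31 -> lo=[6, 13, 17] (size 3, max 17) hi=[31, 37, 42] (size 3, min 31) -> median=24
Step 7: insert 35 -> lo=[6, 13, 17, 31] (size 4, max 31) hi=[35, 37, 42] (size 3, min 35) -> median=31
Step 8: insert 14 -> lo=[6, 13, 14, 17] (size 4, max 17) hi=[31, 35, 37, 42] (size 4, min 31) -> median=24
Step 9: insert 1 -> lo=[1, 6, 13, 14, 17] (size 5, max 17) hi=[31, 35, 37, 42] (size 4, min 31) -> median=17
Step 10: insert 22 -> lo=[1, 6, 13, 14, 17] (size 5, max 17) hi=[22, 31, 35, 37, 42] (size 5, min 22) -> median=19.5
Step 11: insert 17 -> lo=[1, 6, 13, 14, 17, 17] (size 6, max 17) hi=[22, 31, 35, 37, 42] (size 5, min 22) -> median=17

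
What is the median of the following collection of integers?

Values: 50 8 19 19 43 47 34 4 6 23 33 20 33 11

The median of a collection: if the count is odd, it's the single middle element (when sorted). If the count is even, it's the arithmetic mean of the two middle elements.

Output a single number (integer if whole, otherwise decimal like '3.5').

Step 1: insert 50 -> lo=[50] (size 1, max 50) hi=[] (size 0) -> median=50
Step 2: insert 8 -> lo=[8] (size 1, max 8) hi=[50] (size 1, min 50) -> median=29
Step 3: insert 19 -> lo=[8, 19] (size 2, max 19) hi=[50] (size 1, min 50) -> median=19
Step 4: insert 19 -> lo=[8, 19] (size 2, max 19) hi=[19, 50] (size 2, min 19) -> median=19
Step 5: insert 43 -> lo=[8, 19, 19] (size 3, max 19) hi=[43, 50] (size 2, min 43) -> median=19
Step 6: insert 47 -> lo=[8, 19, 19] (size 3, max 19) hi=[43, 47, 50] (size 3, min 43) -> median=31
Step 7: insert 34 -> lo=[8, 19, 19, 34] (size 4, max 34) hi=[43, 47, 50] (size 3, min 43) -> median=34
Step 8: insert 4 -> lo=[4, 8, 19, 19] (size 4, max 19) hi=[34, 43, 47, 50] (size 4, min 34) -> median=26.5
Step 9: insert 6 -> lo=[4, 6, 8, 19, 19] (size 5, max 19) hi=[34, 43, 47, 50] (size 4, min 34) -> median=19
Step 10: insert 23 -> lo=[4, 6, 8, 19, 19] (size 5, max 19) hi=[23, 34, 43, 47, 50] (size 5, min 23) -> median=21
Step 11: insert 33 -> lo=[4, 6, 8, 19, 19, 23] (size 6, max 23) hi=[33, 34, 43, 47, 50] (size 5, min 33) -> median=23
Step 12: insert 20 -> lo=[4, 6, 8, 19, 19, 20] (size 6, max 20) hi=[23, 33, 34, 43, 47, 50] (size 6, min 23) -> median=21.5
Step 13: insert 33 -> lo=[4, 6, 8, 19, 19, 20, 23] (size 7, max 23) hi=[33, 33, 34, 43, 47, 50] (size 6, min 33) -> median=23
Step 14: insert 11 -> lo=[4, 6, 8, 11, 19, 19, 20] (size 7, max 20) hi=[23, 33, 33, 34, 43, 47, 50] (size 7, min 23) -> median=21.5

Answer: 21.5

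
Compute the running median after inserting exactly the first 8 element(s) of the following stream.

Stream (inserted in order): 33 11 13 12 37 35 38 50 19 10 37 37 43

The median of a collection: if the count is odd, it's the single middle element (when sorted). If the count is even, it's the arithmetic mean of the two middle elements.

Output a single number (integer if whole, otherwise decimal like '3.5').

Answer: 34

Derivation:
Step 1: insert 33 -> lo=[33] (size 1, max 33) hi=[] (size 0) -> median=33
Step 2: insert 11 -> lo=[11] (size 1, max 11) hi=[33] (size 1, min 33) -> median=22
Step 3: insert 13 -> lo=[11, 13] (size 2, max 13) hi=[33] (size 1, min 33) -> median=13
Step 4: insert 12 -> lo=[11, 12] (size 2, max 12) hi=[13, 33] (size 2, min 13) -> median=12.5
Step 5: insert 37 -> lo=[11, 12, 13] (size 3, max 13) hi=[33, 37] (size 2, min 33) -> median=13
Step 6: insert 35 -> lo=[11, 12, 13] (size 3, max 13) hi=[33, 35, 37] (size 3, min 33) -> median=23
Step 7: insert 38 -> lo=[11, 12, 13, 33] (size 4, max 33) hi=[35, 37, 38] (size 3, min 35) -> median=33
Step 8: insert 50 -> lo=[11, 12, 13, 33] (size 4, max 33) hi=[35, 37, 38, 50] (size 4, min 35) -> median=34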